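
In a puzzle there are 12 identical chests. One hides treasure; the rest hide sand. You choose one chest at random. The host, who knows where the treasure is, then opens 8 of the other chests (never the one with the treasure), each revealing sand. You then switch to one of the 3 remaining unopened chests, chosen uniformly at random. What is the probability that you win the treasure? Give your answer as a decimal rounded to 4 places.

Your original chest holds the treasure with probability 1/12, so the other 11 collectively hold it with probability 11/12.
The host can always find 8 empty chests to open, so the reveals don't change that 11/12; it is now spread over the 3 remaining unopened chests.
P(win by switching) = (11/12) · (1/3) = 11/36 ≈ 0.3056.

0.3056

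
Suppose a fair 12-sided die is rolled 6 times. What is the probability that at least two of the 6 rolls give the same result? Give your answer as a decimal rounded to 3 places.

0.777

P(all 6 different) = 12/12 · 11/12 · ··· · 7/12 ≈ 0.223.
P(at least two equal) = 1 − 0.223 = 0.777.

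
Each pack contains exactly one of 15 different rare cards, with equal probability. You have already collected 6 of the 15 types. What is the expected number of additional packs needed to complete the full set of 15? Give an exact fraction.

Starting from 6 distinct types, each trial gives a new one with probability (15−i)/15 when i types are held, so the wait for the next new type is 15/(15−i).
E = 15/9 + 15/8 + 15/7 + 15/6 + 15/5 + 15/4 + 15/3 + 15/2 + 15/1 = 7129/168.

7129/168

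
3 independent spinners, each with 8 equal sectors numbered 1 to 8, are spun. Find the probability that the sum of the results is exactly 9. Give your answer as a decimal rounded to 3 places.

0.055

There are 8^3 = 512 equally likely outcomes.
The number of ordered 3-tuples from {1,…,8} summing to 9 is 28.
P(sum = 9) = 28/512 = 7/128 ≈ 0.055.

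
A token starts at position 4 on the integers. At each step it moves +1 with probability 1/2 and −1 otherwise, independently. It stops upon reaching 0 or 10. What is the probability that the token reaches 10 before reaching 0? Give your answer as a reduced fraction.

2/5

With a fair step, P(i) = ½P(i−1) + ½P(i+1) with P(0)=0, P(10)=1 has the linear solution P(i) = i/10.
P(4) = 4/10 = 2/5.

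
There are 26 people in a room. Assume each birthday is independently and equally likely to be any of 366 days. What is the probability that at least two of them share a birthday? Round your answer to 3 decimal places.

0.597

It's easier to compute the probability that all 26 are distinct.
P(all distinct) = 366/366 · 365/366 · ··· · 341/366 ≈ 0.403.
So the probability of at least one match is 1 − 0.403 = 0.597.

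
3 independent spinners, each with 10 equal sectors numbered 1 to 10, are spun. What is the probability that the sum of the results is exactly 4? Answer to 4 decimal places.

0.0030

There are 10^3 = 1000 equally likely outcomes.
The number of ordered 3-tuples from {1,…,10} summing to 4 is 3.
P(sum = 4) = 3/1000 ≈ 0.0030.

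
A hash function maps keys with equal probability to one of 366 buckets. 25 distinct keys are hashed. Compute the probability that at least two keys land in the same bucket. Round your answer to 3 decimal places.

It's easier to compute the probability that all 25 are distinct.
P(all distinct) = 366/366 · 365/366 · ··· · 342/366 ≈ 0.432.
So the probability of at least one match is 1 − 0.432 = 0.568.

0.568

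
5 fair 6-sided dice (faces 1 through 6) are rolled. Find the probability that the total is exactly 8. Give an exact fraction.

35/7776

There are 6^5 = 7776 equally likely outcomes.
The number of ordered 5-tuples from {1,…,6} summing to 8 is 35.
P(sum = 8) = 35/7776.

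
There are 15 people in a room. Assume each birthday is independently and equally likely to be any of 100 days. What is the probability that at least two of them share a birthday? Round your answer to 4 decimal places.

It's easier to compute the probability that all 15 are distinct.
P(all distinct) = 100/100 · 99/100 · ··· · 86/100 ≈ 0.3313.
So the probability of at least one match is 1 − 0.3313 = 0.6687.

0.6687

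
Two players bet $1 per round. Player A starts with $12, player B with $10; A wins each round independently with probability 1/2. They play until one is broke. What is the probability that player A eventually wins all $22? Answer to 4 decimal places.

0.5455

With a fair step, P(i) = ½P(i−1) + ½P(i+1) with P(0)=0, P(22)=1 has the linear solution P(i) = i/22.
P(12) = 12/22 = 6/11 ≈ 0.5455.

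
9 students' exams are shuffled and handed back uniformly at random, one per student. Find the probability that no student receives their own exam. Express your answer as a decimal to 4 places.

0.3679

This is the derangement probability: permutations of 9 with no fixed point.
D(9) = 9! · (1 − 1/1! + 1/2! − ··· + (−1)^9/9!) = 133496.
P = 133496/362880 = 16687/45360 ≈ 0.3679.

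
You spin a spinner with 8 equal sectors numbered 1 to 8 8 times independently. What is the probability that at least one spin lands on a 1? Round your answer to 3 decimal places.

0.656

P(no spin lands on a 1) = (7/8)^8 ≈ 0.344.
P(at least one) = 1 − 0.344 = 0.656.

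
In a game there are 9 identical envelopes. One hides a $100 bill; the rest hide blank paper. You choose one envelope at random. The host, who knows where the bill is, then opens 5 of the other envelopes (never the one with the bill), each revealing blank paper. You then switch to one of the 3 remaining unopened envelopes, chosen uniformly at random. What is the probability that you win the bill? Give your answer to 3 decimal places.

0.296

Your original envelope holds the bill with probability 1/9, so the other 8 collectively hold it with probability 8/9.
The host can always find 5 empty envelopes to open, so the reveals don't change that 8/9; it is now spread over the 3 remaining unopened envelopes.
P(win by switching) = (8/9) · (1/3) = 8/27 ≈ 0.296.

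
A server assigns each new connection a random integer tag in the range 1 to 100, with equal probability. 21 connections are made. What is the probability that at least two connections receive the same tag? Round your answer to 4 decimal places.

It's easier to compute the probability that all 21 are distinct.
P(all distinct) = 100/100 · 99/100 · ··· · 80/100 ≈ 0.1043.
So the probability of at least one match is 1 − 0.1043 = 0.8957.

0.8957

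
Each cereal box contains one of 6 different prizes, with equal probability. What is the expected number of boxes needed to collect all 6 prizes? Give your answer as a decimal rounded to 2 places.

14.70

After i distinct types are collected, each trial gives a new one with probability (6−i)/6, so the expected wait for the next new type is 6/(6−i).
E = 6/6 + 6/5 + 6/4 + 6/3 + 6/2 + 6/1 = 147/10 ≈ 14.70.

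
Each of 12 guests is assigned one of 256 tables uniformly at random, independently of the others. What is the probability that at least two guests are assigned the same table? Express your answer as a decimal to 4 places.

It's easier to compute the probability that all 12 are distinct.
P(all distinct) = 256/256 · 255/256 · ··· · 245/256 ≈ 0.7697.
So the probability of at least one match is 1 − 0.7697 = 0.2303.

0.2303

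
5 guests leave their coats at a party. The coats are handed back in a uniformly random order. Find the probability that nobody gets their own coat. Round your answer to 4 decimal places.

0.3667

This is the derangement probability: permutations of 5 with no fixed point.
D(5) = 5! · (1 − 1/1! + 1/2! − ··· + (−1)^5/5!) = 44.
P = 44/120 = 11/30 ≈ 0.3667.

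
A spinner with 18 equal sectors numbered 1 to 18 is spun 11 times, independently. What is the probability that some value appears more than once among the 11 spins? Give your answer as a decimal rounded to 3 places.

P(all 11 different) = 18/18 · 17/18 · ··· · 8/18 ≈ 0.020.
P(at least two equal) = 1 − 0.020 = 0.980.

0.980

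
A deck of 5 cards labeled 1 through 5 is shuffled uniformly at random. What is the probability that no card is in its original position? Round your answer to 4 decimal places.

0.3667

This is the derangement probability: permutations of 5 with no fixed point.
D(5) = 5! · (1 − 1/1! + 1/2! − ··· + (−1)^5/5!) = 44.
P = 44/120 = 11/30 ≈ 0.3667.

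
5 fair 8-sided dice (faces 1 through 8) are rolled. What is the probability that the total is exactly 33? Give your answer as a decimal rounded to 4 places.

There are 8^5 = 32768 equally likely outcomes.
The number of ordered 5-tuples from {1,…,8} summing to 33 is 330.
P(sum = 33) = 330/32768 = 165/16384 ≈ 0.0101.

0.0101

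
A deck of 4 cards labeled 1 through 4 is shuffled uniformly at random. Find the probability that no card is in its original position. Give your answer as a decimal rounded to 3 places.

0.375

This is the derangement probability: permutations of 4 with no fixed point.
D(4) = 4! · (1 − 1/1! + 1/2! − ··· + (−1)^4/4!) = 9.
P = 9/24 = 3/8 ≈ 0.375.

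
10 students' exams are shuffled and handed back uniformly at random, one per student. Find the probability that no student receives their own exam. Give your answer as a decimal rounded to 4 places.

0.3679

This is the derangement probability: permutations of 10 with no fixed point.
D(10) = 10! · (1 − 1/1! + 1/2! − ··· + (−1)^10/10!) = 1334961.
P = 1334961/3628800 = 16481/44800 ≈ 0.3679.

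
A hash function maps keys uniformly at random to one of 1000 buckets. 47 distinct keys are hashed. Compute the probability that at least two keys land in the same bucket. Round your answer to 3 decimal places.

0.667

It's easier to compute the probability that all 47 are distinct.
P(all distinct) = 1000/1000 · 999/1000 · ··· · 954/1000 ≈ 0.333.
So the probability of at least one match is 1 − 0.333 = 0.667.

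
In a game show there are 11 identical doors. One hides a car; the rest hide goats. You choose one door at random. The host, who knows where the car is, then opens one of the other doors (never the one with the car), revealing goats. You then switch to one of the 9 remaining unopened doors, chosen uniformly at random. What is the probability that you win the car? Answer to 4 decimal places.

0.1010

Your original door holds the car with probability 1/11, so the other 10 collectively hold it with probability 10/11.
The host can always find an empty door to open, so this doesn't change that 10/11; it is now spread over the 9 remaining unopened doors.
P(win by switching) = (10/11) · (1/9) = 10/99 ≈ 0.1010.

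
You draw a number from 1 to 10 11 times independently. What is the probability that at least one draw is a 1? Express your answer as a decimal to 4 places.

0.6862

P(no draw is a 1) = (9/10)^11 ≈ 0.3138.
P(at least one) = 1 − 0.3138 = 0.6862.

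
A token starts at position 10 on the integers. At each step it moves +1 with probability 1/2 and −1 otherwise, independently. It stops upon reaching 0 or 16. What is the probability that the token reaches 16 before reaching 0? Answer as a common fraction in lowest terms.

With a fair step, P(i) = ½P(i−1) + ½P(i+1) with P(0)=0, P(16)=1 has the linear solution P(i) = i/16.
P(10) = 10/16 = 5/8.

5/8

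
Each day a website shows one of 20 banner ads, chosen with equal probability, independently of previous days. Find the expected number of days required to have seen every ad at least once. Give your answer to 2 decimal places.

After i distinct types are collected, each trial gives a new one with probability (20−i)/20, so the expected wait for the next new type is 20/(20−i).
E = 20/20 + 20/19 + 20/18 + 20/17 + 20/16 + 20/15 + 20/14 + 20/13 + 20/12 + 20/11 + 20/10 + 20/9 + 20/8 + 20/7 + 20/6 + 20/5 + 20/4 + 20/3 + 20/2 + 20/1 = 279175675/3879876 ≈ 71.95.

71.95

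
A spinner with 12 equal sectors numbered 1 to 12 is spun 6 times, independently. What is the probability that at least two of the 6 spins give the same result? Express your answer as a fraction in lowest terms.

P(all 6 different) = 12/12 · 11/12 · ··· · 7/12 = 385/1728.
P(at least two equal) = 1 − 385/1728 = 1343/1728.

1343/1728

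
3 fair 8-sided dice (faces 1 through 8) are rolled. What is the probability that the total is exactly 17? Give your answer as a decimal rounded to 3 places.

0.070

There are 8^3 = 512 equally likely outcomes.
The number of ordered 3-tuples from {1,…,8} summing to 17 is 36.
P(sum = 17) = 36/512 = 9/128 ≈ 0.070.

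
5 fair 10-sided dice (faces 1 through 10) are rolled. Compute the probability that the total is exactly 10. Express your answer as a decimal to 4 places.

There are 10^5 = 100000 equally likely outcomes.
The number of ordered 5-tuples from {1,…,10} summing to 10 is 126.
P(sum = 10) = 126/100000 = 63/50000 ≈ 0.0013.

0.0013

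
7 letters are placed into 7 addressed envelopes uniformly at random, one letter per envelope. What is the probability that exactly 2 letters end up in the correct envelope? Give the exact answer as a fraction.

Choose which 2 of the 7 are fixed: C(7,2) = 21 ways.
The remaining 5 must have no fixed point: D(5) = 44.
P = 21·44/5040 = 11/60.

11/60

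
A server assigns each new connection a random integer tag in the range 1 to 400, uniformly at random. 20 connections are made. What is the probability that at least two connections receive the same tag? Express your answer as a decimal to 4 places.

0.3830

It's easier to compute the probability that all 20 are distinct.
P(all distinct) = 400/400 · 399/400 · ··· · 381/400 ≈ 0.6170.
So the probability of at least one match is 1 − 0.6170 = 0.3830.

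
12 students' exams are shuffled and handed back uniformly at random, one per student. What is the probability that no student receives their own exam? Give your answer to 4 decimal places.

0.3679

This is the derangement probability: permutations of 12 with no fixed point.
D(12) = 12! · (1 − 1/1! + 1/2! − ··· + (−1)^12/12!) = 176214841.
P = 176214841/479001600 = 16019531/43545600 ≈ 0.3679.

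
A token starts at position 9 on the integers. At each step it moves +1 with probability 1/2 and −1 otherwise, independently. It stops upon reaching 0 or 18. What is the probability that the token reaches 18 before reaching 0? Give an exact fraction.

With a fair step, P(i) = ½P(i−1) + ½P(i+1) with P(0)=0, P(18)=1 has the linear solution P(i) = i/18.
P(9) = 9/18 = 1/2.

1/2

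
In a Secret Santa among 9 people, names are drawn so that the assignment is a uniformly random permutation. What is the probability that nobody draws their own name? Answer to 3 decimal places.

0.368

This is the derangement probability: permutations of 9 with no fixed point.
D(9) = 9! · (1 − 1/1! + 1/2! − ··· + (−1)^9/9!) = 133496.
P = 133496/362880 = 16687/45360 ≈ 0.368.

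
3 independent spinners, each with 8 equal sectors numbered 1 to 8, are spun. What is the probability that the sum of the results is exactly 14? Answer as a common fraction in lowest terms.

There are 8^3 = 512 equally likely outcomes.
The number of ordered 3-tuples from {1,…,8} summing to 14 is 48.
P(sum = 14) = 48/512 = 3/32.

3/32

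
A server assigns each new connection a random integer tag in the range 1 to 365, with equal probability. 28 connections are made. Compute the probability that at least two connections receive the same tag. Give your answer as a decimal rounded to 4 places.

0.6545

It's easier to compute the probability that all 28 are distinct.
P(all distinct) = 365/365 · 364/365 · ··· · 338/365 ≈ 0.3455.
So the probability of at least one match is 1 − 0.3455 = 0.6545.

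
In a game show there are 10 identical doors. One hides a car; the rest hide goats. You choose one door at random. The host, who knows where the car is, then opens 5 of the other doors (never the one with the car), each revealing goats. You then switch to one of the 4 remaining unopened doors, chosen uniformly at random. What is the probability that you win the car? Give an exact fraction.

9/40

Your original door holds the car with probability 1/10, so the other 9 collectively hold it with probability 9/10.
The host can always find 5 empty doors to open, so the reveals don't change that 9/10; it is now spread over the 4 remaining unopened doors.
P(win by switching) = (9/10) · (1/4) = 9/40.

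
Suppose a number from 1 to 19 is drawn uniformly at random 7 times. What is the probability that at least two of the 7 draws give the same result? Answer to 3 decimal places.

P(all 7 different) = 19/19 · 18/19 · ··· · 13/19 ≈ 0.284.
P(at least two equal) = 1 − 0.284 = 0.716.

0.716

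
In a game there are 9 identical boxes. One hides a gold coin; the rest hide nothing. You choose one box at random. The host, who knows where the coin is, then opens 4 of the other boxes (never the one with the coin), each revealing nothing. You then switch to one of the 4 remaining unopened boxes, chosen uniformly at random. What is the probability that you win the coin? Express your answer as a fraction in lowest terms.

Your original box holds the coin with probability 1/9, so the other 8 collectively hold it with probability 8/9.
The host can always find 4 empty boxes to open, so the reveals don't change that 8/9; it is now spread over the 4 remaining unopened boxes.
P(win by switching) = (8/9) · (1/4) = 2/9.

2/9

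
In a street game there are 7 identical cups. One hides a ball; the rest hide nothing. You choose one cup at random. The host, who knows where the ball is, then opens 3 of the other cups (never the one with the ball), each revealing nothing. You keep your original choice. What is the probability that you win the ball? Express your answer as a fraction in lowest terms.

The host can always open 3 empty cups regardless of your choice, so the reveals give no information about your original cup.
P(win by staying) = 1/7.

1/7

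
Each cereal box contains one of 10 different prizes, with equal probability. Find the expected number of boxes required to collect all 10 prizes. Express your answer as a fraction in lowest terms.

7381/252

After i distinct types are collected, each trial gives a new one with probability (10−i)/10, so the expected wait for the next new type is 10/(10−i).
E = 10/10 + 10/9 + 10/8 + 10/7 + 10/6 + 10/5 + 10/4 + 10/3 + 10/2 + 10/1 = 7381/252.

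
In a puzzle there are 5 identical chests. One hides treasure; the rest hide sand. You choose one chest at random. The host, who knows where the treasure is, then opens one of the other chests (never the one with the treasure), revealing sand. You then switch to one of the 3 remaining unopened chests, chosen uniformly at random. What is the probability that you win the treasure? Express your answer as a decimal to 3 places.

0.267

Your original chest holds the treasure with probability 1/5, so the other 4 collectively hold it with probability 4/5.
The host can always find an empty chest to open, so this doesn't change that 4/5; it is now spread over the 3 remaining unopened chests.
P(win by switching) = (4/5) · (1/3) = 4/15 ≈ 0.267.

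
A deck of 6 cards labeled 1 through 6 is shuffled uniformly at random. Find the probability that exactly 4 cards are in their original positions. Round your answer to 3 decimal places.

Choose which 4 of the 6 are fixed: C(6,4) = 15 ways.
The remaining 2 must have no fixed point: D(2) = 1.
P = 15·1/720 = 1/48 ≈ 0.021.

0.021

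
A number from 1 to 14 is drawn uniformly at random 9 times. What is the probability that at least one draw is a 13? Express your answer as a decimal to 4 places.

0.4867

P(no draw is a 13) = (13/14)^9 ≈ 0.5133.
P(at least one) = 1 − 0.5133 = 0.4867.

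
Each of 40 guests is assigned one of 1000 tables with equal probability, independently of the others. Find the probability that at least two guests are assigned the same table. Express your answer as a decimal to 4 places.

0.5464

It's easier to compute the probability that all 40 are distinct.
P(all distinct) = 1000/1000 · 999/1000 · ··· · 961/1000 ≈ 0.4536.
So the probability of at least one match is 1 − 0.4536 = 0.5464.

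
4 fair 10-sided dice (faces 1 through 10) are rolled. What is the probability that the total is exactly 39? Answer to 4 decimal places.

There are 10^4 = 10000 equally likely outcomes.
The number of ordered 4-tuples from {1,…,10} summing to 39 is 4.
P(sum = 39) = 4/10000 = 1/2500 ≈ 0.0004.

0.0004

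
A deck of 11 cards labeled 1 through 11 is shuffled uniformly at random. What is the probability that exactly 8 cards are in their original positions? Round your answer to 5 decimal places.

0.00001

Choose which 8 of the 11 are fixed: C(11,8) = 165 ways.
The remaining 3 must have no fixed point: D(3) = 2.
P = 165·2/39916800 = 1/120960 ≈ 0.00001.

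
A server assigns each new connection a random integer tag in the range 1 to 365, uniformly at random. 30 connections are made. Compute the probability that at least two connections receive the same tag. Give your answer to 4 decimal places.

0.7063

It's easier to compute the probability that all 30 are distinct.
P(all distinct) = 365/365 · 364/365 · ··· · 336/365 ≈ 0.2937.
So the probability of at least one match is 1 − 0.2937 = 0.7063.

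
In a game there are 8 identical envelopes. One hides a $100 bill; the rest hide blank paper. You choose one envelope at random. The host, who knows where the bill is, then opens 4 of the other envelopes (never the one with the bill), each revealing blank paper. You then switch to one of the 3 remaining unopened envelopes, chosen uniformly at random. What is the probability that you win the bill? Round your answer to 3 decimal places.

0.292

Your original envelope holds the bill with probability 1/8, so the other 7 collectively hold it with probability 7/8.
The host can always find 4 empty envelopes to open, so the reveals don't change that 7/8; it is now spread over the 3 remaining unopened envelopes.
P(win by switching) = (7/8) · (1/3) = 7/24 ≈ 0.292.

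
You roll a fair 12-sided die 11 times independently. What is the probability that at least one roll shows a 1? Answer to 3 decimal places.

0.616

P(no roll shows a 1) = (11/12)^11 ≈ 0.384.
P(at least one) = 1 − 0.384 = 0.616.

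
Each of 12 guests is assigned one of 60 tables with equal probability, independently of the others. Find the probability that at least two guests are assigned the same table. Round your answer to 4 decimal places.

0.6921

It's easier to compute the probability that all 12 are distinct.
P(all distinct) = 60/60 · 59/60 · ··· · 49/60 ≈ 0.3079.
So the probability of at least one match is 1 − 0.3079 = 0.6921.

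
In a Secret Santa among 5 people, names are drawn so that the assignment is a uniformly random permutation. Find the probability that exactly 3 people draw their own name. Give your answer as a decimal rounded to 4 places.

0.0833

Choose which 3 of the 5 are fixed: C(5,3) = 10 ways.
The remaining 2 must have no fixed point: D(2) = 1.
P = 10·1/120 = 1/12 ≈ 0.0833.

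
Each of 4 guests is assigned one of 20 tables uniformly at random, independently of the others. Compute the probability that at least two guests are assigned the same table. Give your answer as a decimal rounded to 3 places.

0.273

It's easier to compute the probability that all 4 are distinct.
P(all distinct) = 20/20 · 19/20 · ··· · 17/20 ≈ 0.727.
So the probability of at least one match is 1 − 0.727 = 0.273.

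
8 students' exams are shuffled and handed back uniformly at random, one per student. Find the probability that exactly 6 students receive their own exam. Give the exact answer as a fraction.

1/1440

Choose which 6 of the 8 are fixed: C(8,6) = 28 ways.
The remaining 2 must have no fixed point: D(2) = 1.
P = 28·1/40320 = 1/1440.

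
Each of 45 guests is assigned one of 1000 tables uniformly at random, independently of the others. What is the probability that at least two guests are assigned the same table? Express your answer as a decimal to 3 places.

0.634

It's easier to compute the probability that all 45 are distinct.
P(all distinct) = 1000/1000 · 999/1000 · ··· · 956/1000 ≈ 0.366.
So the probability of at least one match is 1 − 0.366 = 0.634.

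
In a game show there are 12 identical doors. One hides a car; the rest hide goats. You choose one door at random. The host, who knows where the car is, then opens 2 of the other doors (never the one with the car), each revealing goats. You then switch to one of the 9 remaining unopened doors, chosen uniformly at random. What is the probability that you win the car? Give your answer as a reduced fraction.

11/108

Your original door holds the car with probability 1/12, so the other 11 collectively hold it with probability 11/12.
The host can always find 2 empty doors to open, so the reveals don't change that 11/12; it is now spread over the 9 remaining unopened doors.
P(win by switching) = (11/12) · (1/9) = 11/108.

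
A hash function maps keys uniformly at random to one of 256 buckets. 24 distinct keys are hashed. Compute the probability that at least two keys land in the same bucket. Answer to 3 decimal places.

0.671

It's easier to compute the probability that all 24 are distinct.
P(all distinct) = 256/256 · 255/256 · ··· · 233/256 ≈ 0.329.
So the probability of at least one match is 1 − 0.329 = 0.671.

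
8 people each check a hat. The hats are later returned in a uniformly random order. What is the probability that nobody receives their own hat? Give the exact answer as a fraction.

This is the derangement probability: permutations of 8 with no fixed point.
D(8) = 8! · (1 − 1/1! + 1/2! − ··· + (−1)^8/8!) = 14833.
P = 14833/40320 = 2119/5760.

2119/5760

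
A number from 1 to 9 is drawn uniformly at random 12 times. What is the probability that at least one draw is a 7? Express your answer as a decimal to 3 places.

0.757

P(no draw is a 7) = (8/9)^12 ≈ 0.243.
P(at least one) = 1 − 0.243 = 0.757.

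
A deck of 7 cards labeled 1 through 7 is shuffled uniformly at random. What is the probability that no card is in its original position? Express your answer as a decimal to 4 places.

This is the derangement probability: permutations of 7 with no fixed point.
D(7) = 7! · (1 − 1/1! + 1/2! − ··· + (−1)^7/7!) = 1854.
P = 1854/5040 = 103/280 ≈ 0.3679.

0.3679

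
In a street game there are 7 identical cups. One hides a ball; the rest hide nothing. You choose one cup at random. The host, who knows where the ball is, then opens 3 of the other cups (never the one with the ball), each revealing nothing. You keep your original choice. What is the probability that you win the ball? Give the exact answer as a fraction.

The host can always open 3 empty cups regardless of your choice, so the reveals give no information about your original cup.
P(win by staying) = 1/7.

1/7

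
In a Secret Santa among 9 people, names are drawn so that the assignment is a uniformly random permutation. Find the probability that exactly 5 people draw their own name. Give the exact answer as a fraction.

Choose which 5 of the 9 are fixed: C(9,5) = 126 ways.
The remaining 4 must have no fixed point: D(4) = 9.
P = 126·9/362880 = 1/320.

1/320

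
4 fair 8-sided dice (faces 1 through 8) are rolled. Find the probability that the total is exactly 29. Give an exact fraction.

There are 8^4 = 4096 equally likely outcomes.
The number of ordered 4-tuples from {1,…,8} summing to 29 is 20.
P(sum = 29) = 20/4096 = 5/1024.

5/1024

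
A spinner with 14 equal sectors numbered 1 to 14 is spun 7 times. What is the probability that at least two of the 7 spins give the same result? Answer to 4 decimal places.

0.8359

P(all 7 different) = 14/14 · 13/14 · ··· · 8/14 ≈ 0.1641.
P(at least two equal) = 1 − 0.1641 = 0.8359.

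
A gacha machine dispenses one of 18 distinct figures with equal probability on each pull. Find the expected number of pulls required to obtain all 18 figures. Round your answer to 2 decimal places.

After i distinct types are collected, each trial gives a new one with probability (18−i)/18, so the expected wait for the next new type is 18/(18−i).
E = 18/18 + 18/17 + 18/16 + 18/15 + 18/14 + 18/13 + 18/12 + 18/11 + 18/10 + 18/9 + 18/8 + 18/7 + 18/6 + 18/5 + 18/4 + 18/3 + 18/2 + 18/1 = 42822903/680680 ≈ 62.91.

62.91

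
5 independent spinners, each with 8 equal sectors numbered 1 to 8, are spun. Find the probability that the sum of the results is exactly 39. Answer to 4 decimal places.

0.0002

There are 8^5 = 32768 equally likely outcomes.
The number of ordered 5-tuples from {1,…,8} summing to 39 is 5.
P(sum = 39) = 5/32768 ≈ 0.0002.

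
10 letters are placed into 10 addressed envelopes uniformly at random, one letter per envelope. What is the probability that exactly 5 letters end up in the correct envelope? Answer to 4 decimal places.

Choose which 5 of the 10 are fixed: C(10,5) = 252 ways.
The remaining 5 must have no fixed point: D(5) = 44.
P = 252·44/3628800 = 11/3600 ≈ 0.0031.

0.0031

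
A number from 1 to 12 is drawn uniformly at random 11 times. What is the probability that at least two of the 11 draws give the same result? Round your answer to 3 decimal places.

0.999

P(all 11 different) = 12/12 · 11/12 · ··· · 2/12 ≈ 0.001.
P(at least two equal) = 1 − 0.001 = 0.999.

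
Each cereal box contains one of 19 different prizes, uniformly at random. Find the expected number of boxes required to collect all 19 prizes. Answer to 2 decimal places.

67.41

After i distinct types are collected, each trial gives a new one with probability (19−i)/19, so the expected wait for the next new type is 19/(19−i).
E = 19/19 + 19/18 + 19/17 + 19/16 + 19/15 + 19/14 + 19/13 + 19/12 + 19/11 + 19/10 + 19/9 + 19/8 + 19/7 + 19/6 + 19/5 + 19/4 + 19/3 + 19/2 + 19/1 = 275295799/4084080 ≈ 67.41.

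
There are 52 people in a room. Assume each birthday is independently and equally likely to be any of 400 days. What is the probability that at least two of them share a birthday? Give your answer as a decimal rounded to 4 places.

0.9688

It's easier to compute the probability that all 52 are distinct.
P(all distinct) = 400/400 · 399/400 · ··· · 349/400 ≈ 0.0312.
So the probability of at least one match is 1 − 0.0312 = 0.9688.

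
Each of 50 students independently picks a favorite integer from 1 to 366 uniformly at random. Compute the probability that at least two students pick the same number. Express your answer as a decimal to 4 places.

It's easier to compute the probability that all 50 are distinct.
P(all distinct) = 366/366 · 365/366 · ··· · 317/366 ≈ 0.0299.
So the probability of at least one match is 1 − 0.0299 = 0.9701.

0.9701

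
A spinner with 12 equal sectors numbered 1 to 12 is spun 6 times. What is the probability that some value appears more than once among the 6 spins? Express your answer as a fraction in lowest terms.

1343/1728

P(all 6 different) = 12/12 · 11/12 · ··· · 7/12 = 385/1728.
P(at least two equal) = 1 − 385/1728 = 1343/1728.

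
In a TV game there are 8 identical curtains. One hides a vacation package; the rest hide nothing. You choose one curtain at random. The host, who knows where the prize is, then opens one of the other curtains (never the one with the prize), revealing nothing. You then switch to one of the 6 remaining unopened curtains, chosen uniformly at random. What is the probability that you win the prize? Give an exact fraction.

Your original curtain holds the prize with probability 1/8, so the other 7 collectively hold it with probability 7/8.
The host can always find an empty curtain to open, so this doesn't change that 7/8; it is now spread over the 6 remaining unopened curtains.
P(win by switching) = (7/8) · (1/6) = 7/48.

7/48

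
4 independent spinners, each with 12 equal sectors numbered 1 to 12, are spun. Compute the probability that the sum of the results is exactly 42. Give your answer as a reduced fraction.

7/1728

There are 12^4 = 20736 equally likely outcomes.
The number of ordered 4-tuples from {1,…,12} summing to 42 is 84.
P(sum = 42) = 84/20736 = 7/1728.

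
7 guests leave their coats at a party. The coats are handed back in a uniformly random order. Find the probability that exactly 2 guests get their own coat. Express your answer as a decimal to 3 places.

0.183

Choose which 2 of the 7 are fixed: C(7,2) = 21 ways.
The remaining 5 must have no fixed point: D(5) = 44.
P = 21·44/5040 = 11/60 ≈ 0.183.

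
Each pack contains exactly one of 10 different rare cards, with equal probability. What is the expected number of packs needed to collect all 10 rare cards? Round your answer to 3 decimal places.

29.290

After i distinct types are collected, each trial gives a new one with probability (10−i)/10, so the expected wait for the next new type is 10/(10−i).
E = 10/10 + 10/9 + 10/8 + 10/7 + 10/6 + 10/5 + 10/4 + 10/3 + 10/2 + 10/1 = 7381/252 ≈ 29.290.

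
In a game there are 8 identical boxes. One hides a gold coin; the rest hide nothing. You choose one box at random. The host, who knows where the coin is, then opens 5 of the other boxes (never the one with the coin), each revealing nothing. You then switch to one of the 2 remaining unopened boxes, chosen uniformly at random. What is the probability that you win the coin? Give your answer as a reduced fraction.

Your original box holds the coin with probability 1/8, so the other 7 collectively hold it with probability 7/8.
The host can always find 5 empty boxes to open, so the reveals don't change that 7/8; it is now spread over the 2 remaining unopened boxes.
P(win by switching) = (7/8) · (1/2) = 7/16.

7/16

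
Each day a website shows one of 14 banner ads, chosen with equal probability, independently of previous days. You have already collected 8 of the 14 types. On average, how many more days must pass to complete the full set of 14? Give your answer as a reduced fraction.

Starting from 8 distinct types, each trial gives a new one with probability (14−i)/14 when i types are held, so the wait for the next new type is 14/(14−i).
E = 14/6 + 14/5 + 14/4 + 14/3 + 14/2 + 14/1 = 343/10.

343/10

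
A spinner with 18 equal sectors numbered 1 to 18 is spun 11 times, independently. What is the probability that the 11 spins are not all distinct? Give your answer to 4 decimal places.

0.9802

P(all 11 different) = 18/18 · 17/18 · ··· · 8/18 ≈ 0.0198.
P(at least two equal) = 1 − 0.0198 = 0.9802.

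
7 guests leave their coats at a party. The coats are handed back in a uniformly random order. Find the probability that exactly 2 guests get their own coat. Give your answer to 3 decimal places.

0.183

Choose which 2 of the 7 are fixed: C(7,2) = 21 ways.
The remaining 5 must have no fixed point: D(5) = 44.
P = 21·44/5040 = 11/60 ≈ 0.183.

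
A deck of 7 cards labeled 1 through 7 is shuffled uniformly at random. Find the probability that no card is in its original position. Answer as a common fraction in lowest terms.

This is the derangement probability: permutations of 7 with no fixed point.
D(7) = 7! · (1 − 1/1! + 1/2! − ··· + (−1)^7/7!) = 1854.
P = 1854/5040 = 103/280.

103/280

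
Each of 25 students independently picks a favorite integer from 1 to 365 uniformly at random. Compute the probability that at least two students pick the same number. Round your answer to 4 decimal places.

It's easier to compute the probability that all 25 are distinct.
P(all distinct) = 365/365 · 364/365 · ··· · 341/365 ≈ 0.4313.
So the probability of at least one match is 1 − 0.4313 = 0.5687.

0.5687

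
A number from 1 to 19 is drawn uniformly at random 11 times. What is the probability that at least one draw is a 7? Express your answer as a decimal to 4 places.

0.4483

P(no draw is a 7) = (18/19)^11 ≈ 0.5517.
P(at least one) = 1 − 0.5517 = 0.4483.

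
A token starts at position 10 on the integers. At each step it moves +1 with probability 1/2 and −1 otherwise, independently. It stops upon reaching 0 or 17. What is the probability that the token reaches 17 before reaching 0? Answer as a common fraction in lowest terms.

10/17

With a fair step, P(i) = ½P(i−1) + ½P(i+1) with P(0)=0, P(17)=1 has the linear solution P(i) = i/17.
P(10) = 10/17.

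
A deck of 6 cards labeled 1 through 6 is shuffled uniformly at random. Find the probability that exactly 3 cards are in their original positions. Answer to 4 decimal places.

Choose which 3 of the 6 are fixed: C(6,3) = 20 ways.
The remaining 3 must have no fixed point: D(3) = 2.
P = 20·2/720 = 1/18 ≈ 0.0556.

0.0556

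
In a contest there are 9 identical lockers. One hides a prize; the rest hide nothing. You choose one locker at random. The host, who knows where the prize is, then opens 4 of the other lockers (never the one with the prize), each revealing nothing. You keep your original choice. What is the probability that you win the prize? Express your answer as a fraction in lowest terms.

1/9

The host can always open 4 empty lockers regardless of your choice, so the reveals give no information about your original locker.
P(win by staying) = 1/9.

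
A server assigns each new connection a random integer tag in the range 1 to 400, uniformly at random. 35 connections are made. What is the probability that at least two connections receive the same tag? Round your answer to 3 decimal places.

It's easier to compute the probability that all 35 are distinct.
P(all distinct) = 400/400 · 399/400 · ··· · 366/400 ≈ 0.216.
So the probability of at least one match is 1 − 0.216 = 0.784.

0.784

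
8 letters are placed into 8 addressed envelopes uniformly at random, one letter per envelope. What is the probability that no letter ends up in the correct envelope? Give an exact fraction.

This is the derangement probability: permutations of 8 with no fixed point.
D(8) = 8! · (1 − 1/1! + 1/2! − ··· + (−1)^8/8!) = 14833.
P = 14833/40320 = 2119/5760.

2119/5760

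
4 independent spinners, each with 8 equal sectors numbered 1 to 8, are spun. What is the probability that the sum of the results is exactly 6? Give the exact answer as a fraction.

5/2048

There are 8^4 = 4096 equally likely outcomes.
The number of ordered 4-tuples from {1,…,8} summing to 6 is 10.
P(sum = 6) = 10/4096 = 5/2048.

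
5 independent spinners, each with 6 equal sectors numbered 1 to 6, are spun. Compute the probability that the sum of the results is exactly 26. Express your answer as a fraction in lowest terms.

35/3888

There are 6^5 = 7776 equally likely outcomes.
The number of ordered 5-tuples from {1,…,6} summing to 26 is 70.
P(sum = 26) = 70/7776 = 35/3888.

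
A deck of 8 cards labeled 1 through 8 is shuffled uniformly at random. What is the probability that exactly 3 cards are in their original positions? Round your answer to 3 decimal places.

0.061

Choose which 3 of the 8 are fixed: C(8,3) = 56 ways.
The remaining 5 must have no fixed point: D(5) = 44.
P = 56·44/40320 = 11/180 ≈ 0.061.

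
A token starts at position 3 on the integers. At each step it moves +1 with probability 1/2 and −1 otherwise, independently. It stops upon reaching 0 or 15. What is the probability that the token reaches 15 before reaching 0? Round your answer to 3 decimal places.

0.200

With a fair step, P(i) = ½P(i−1) + ½P(i+1) with P(0)=0, P(15)=1 has the linear solution P(i) = i/15.
P(3) = 3/15 = 1/5 ≈ 0.200.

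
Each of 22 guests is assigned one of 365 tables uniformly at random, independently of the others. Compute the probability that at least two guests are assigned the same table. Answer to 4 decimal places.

0.4757

It's easier to compute the probability that all 22 are distinct.
P(all distinct) = 365/365 · 364/365 · ··· · 344/365 ≈ 0.5243.
So the probability of at least one match is 1 − 0.5243 = 0.4757.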